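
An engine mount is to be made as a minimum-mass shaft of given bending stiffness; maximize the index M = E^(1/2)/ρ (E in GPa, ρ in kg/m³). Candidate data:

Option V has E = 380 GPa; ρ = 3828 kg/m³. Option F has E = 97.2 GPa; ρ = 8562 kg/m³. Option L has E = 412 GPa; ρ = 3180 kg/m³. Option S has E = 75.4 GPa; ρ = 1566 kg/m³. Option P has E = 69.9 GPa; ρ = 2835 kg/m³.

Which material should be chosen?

option L

Computing M directly (units already consistent):
  option L: M = 6.38×10⁻³
  option S: M = 5.54×10⁻³
  option V: M = 5.09×10⁻³
  option P: M = 2.95×10⁻³
  option F: M = 1.15×10⁻³
Option L has the largest M.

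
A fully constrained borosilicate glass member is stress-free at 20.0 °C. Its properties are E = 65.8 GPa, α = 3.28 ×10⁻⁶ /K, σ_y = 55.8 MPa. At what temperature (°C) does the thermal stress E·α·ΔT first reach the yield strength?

E·α·ΔT = 55.80 MPa ⇒ ΔT = 55.80 / (65.80×10³ × 3.28×10⁻⁶) = 258.5 K.
T = 20.0 + 258.5 = 278.5 °C.

279 °C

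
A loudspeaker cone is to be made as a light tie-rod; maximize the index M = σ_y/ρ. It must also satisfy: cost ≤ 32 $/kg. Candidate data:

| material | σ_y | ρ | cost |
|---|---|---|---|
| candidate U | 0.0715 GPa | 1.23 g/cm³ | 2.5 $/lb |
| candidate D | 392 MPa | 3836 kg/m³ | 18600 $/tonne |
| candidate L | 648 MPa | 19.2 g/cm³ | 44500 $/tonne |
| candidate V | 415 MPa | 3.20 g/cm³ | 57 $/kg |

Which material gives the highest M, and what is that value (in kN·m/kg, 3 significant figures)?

candidate D, M = 102 kN·m/kg

Screen on constraints: cost ≤ 32 $/kg. Survivors: candidate U, candidate D.
In SI units:
  candidate U: σ_y = 71.50 MPa, ρ = 1230 kg/m³
  candidate D: σ_y = 392.0 MPa, ρ = 3836 kg/m³
  candidate D: M = 102 kN·m/kg
  candidate U: M = 58.1 kN·m/kg
Candidate D ranks first.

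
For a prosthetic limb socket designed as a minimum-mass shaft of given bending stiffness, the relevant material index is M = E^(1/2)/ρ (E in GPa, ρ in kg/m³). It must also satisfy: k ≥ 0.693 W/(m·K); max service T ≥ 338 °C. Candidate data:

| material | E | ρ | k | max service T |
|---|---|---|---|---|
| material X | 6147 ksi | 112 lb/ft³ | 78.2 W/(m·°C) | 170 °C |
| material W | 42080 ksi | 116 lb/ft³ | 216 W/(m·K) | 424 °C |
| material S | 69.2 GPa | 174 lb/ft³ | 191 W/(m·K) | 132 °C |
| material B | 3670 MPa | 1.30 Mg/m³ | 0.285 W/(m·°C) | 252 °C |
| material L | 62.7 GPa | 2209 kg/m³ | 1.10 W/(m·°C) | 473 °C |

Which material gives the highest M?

material W

Screen on constraints: k ≥ 0.693 W/(m·K); max service T ≥ 338 °C. Survivors: material W, material L.
After converting to SI:
  material W: E = 290.1 GPa, ρ = 1858 kg/m³
  material L: E = 62.70 GPa, ρ = 2209 kg/m³
  material W: M = 9.17×10⁻³
  material L: M = 3.58×10⁻³
Material W ranks first.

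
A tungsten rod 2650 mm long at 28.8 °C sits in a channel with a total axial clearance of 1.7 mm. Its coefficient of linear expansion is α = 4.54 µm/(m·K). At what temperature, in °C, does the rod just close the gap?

α·L₀·ΔT = 1.7 mm ⇒ ΔT = 1.7 / (4.54×10⁻⁶ × 2650.0) = 141.3 K.
T = 28.8 + 141.3 = 170.1 °C.

170 °C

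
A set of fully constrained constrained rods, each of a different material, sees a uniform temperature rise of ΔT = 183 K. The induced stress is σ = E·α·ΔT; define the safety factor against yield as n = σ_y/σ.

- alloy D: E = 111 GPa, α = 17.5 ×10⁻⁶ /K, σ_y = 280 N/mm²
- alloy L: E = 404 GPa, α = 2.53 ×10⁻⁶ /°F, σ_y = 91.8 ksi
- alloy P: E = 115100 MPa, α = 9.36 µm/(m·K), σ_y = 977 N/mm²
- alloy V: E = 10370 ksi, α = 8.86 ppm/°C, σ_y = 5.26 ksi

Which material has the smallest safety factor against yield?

alloy V

In consistent units (E in GPa, α in ×10⁻⁶/K, σ_y in MPa):
  alloy D: E = 111.0, α = 17.5, σ_y = 280.0 → σ = 355 MPa, n = 0.788
  alloy L: E = 404.0, α = 4.55, σ_y = 632.9 → σ = 337 MPa, n = 1.88
  alloy P: E = 115.1, α = 9.36, σ_y = 977.0 → σ = 197 MPa, n = 4.96
  alloy V: E = 71.50, α = 8.86, σ_y = 36.27 → σ = 116 MPa, n = 0.313
The minimum is alloy V at n = 0.313.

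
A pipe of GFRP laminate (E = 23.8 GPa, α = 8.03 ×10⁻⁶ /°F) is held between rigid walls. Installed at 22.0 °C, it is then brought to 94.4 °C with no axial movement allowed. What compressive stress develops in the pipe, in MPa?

α = 8.03×10⁻⁶/°F × 9/5 = 14.5×10⁻⁶/K.
ΔT = 72.40 K. Constrained thermal stress σ = E·α·ΔT = 23.80×10³ MPa × 14.5×10⁻⁶ × 72.40 = 24.9 MPa (compressive).

24.9 MPa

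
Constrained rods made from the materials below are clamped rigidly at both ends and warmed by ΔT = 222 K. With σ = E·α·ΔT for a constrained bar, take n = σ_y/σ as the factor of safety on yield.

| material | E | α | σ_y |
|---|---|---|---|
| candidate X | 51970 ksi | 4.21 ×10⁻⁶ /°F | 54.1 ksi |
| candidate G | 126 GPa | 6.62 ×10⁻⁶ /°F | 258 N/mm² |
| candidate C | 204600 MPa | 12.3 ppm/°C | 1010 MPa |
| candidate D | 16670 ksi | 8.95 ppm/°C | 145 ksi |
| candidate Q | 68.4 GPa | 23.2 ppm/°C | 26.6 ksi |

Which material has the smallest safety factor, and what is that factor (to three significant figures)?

Per material, after unit conversion:
  candidate X: E = 358.3, α = 7.58, σ_y = 373.0 → σ = 603 MPa, n = 0.619
  candidate G: E = 126.0, α = 11.9, σ_y = 258.0 → σ = 333 MPa, n = 0.774
  candidate C: E = 204.6, α = 12.3, σ_y = 1010 → σ = 559 MPa, n = 1.81
  candidate D: E = 114.9, α = 8.95, σ_y = 999.7 → σ = 228 MPa, n = 4.38
  candidate Q: E = 68.40, α = 23.2, σ_y = 183.4 → σ = 352 MPa, n = 0.521
Candidate Q has the lowest safety factor, n = 0.521.

candidate Q, n = 0.521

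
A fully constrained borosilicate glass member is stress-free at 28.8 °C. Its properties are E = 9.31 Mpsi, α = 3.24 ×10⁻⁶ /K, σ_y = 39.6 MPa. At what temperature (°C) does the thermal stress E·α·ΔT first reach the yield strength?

E = 9.31 Mpsi = 64.19 GPa.
E·α·ΔT = 39.60 MPa ⇒ ΔT = 39.60 / (64.19×10³ × 3.24×10⁻⁶) = 190.4 K.
T = 28.8 + 190.4 = 219.2 °C.

219 °C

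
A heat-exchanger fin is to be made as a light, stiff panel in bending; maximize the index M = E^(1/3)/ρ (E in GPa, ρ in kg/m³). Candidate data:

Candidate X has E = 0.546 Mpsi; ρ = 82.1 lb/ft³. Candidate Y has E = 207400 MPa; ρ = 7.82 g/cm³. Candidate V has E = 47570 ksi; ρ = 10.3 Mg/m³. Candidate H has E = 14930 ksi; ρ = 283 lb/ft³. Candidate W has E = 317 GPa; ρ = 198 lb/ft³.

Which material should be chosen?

Convert each candidate to consistent units, then evaluate M:
  candidate X: E = 3.765 GPa, ρ = 1315 kg/m³
  candidate Y: E = 207.4 GPa, ρ = 7820 kg/m³
  candidate V: E = 328.0 GPa, ρ = 10300 kg/m³
  candidate H: E = 102.9 GPa, ρ = 4533 kg/m³
  candidate W: E = 317.0 GPa, ρ = 3172 kg/m³
  candidate W: M = 2.15×10⁻³
  candidate X: M = 1.18×10⁻³
  candidate H: M = 1.03×10⁻³
  candidate Y: M = 0.757×10⁻³
  candidate V: M = 0.670×10⁻³
Highest index: candidate W.

candidate W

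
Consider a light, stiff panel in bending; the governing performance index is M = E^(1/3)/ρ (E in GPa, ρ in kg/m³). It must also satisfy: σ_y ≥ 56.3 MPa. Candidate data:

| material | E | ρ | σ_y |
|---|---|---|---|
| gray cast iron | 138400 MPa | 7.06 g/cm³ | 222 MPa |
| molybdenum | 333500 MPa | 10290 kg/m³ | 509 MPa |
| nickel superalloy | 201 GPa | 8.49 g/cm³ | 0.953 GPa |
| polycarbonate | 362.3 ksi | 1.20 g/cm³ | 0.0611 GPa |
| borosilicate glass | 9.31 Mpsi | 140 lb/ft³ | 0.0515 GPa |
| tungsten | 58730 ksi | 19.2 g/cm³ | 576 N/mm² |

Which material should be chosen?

polycarbonate

Screen on constraints: σ_y ≥ 56.3 MPa. Survivors: gray cast iron, molybdenum, nickel superalloy, polycarbonate, tungsten.
In SI units:
  gray cast iron: E = 138.4 GPa, ρ = 7060 kg/m³
  molybdenum: E = 333.5 GPa, ρ = 10290 kg/m³
  nickel superalloy: E = 201.0 GPa, ρ = 8490 kg/m³
  polycarbonate: E = 2.498 GPa, ρ = 1200 kg/m³
  tungsten: E = 404.9 GPa, ρ = 19200 kg/m³
  polycarbonate: M = 1.13×10⁻³
  gray cast iron: M = 0.733×10⁻³
  nickel superalloy: M = 0.690×10⁻³
  molybdenum: M = 0.674×10⁻³
  tungsten: M = 0.385×10⁻³
The maximum is for polycarbonate.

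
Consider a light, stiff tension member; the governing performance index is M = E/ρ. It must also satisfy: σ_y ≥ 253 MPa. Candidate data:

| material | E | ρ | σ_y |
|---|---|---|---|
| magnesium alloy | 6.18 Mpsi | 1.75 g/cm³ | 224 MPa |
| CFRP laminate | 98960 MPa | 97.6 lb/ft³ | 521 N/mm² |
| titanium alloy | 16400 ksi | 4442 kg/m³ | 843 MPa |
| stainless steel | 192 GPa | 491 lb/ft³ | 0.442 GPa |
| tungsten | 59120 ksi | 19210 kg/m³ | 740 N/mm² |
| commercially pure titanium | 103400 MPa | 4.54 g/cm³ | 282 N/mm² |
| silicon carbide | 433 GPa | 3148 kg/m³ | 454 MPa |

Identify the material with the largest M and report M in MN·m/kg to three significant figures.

silicon carbide, M = 138 MN·m/kg

Screen on constraints: σ_y ≥ 253 MPa. Survivors: CFRP laminate, titanium alloy, stainless steel, tungsten, commercially pure titanium, silicon carbide.
Normalizing units and computing the index:
  CFRP laminate: E = 98.96 GPa, ρ = 1563 kg/m³
  titanium alloy: E = 113.1 GPa, ρ = 4442 kg/m³
  stainless steel: E = 192.0 GPa, ρ = 7865 kg/m³
  tungsten: E = 407.6 GPa, ρ = 19210 kg/m³
  commercially pure titanium: E = 103.4 GPa, ρ = 4540 kg/m³
  silicon carbide: E = 433.0 GPa, ρ = 3148 kg/m³
  silicon carbide: M = 138 MN·m/kg
  CFRP laminate: M = 63.3 MN·m/kg
  titanium alloy: M = 25.5 MN·m/kg
  stainless steel: M = 24.4 MN·m/kg
  commercially pure titanium: M = 22.8 MN·m/kg
  tungsten: M = 21.2 MN·m/kg
Silicon carbide has the largest M.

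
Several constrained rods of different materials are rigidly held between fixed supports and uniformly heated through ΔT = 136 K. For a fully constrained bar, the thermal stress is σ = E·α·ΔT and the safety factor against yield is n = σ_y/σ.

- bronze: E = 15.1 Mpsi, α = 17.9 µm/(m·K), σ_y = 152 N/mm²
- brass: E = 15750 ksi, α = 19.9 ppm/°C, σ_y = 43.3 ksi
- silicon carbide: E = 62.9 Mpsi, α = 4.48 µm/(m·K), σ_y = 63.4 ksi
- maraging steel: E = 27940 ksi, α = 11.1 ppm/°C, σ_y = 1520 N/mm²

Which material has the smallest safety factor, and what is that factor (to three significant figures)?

bronze, n = 0.600

In consistent units (E in GPa, α in ×10⁻⁶/K, σ_y in MPa):
  bronze: E = 104.1, α = 17.9, σ_y = 152.0 → σ = 253 MPa, n = 0.600
  brass: E = 108.6, α = 19.9, σ_y = 298.5 → σ = 294 MPa, n = 1.02
  silicon carbide: E = 433.7, α = 4.48, σ_y = 437.1 → σ = 264 MPa, n = 1.65
  maraging steel: E = 192.6, α = 11.1, σ_y = 1520 → σ = 291 MPa, n = 5.23
The minimum is bronze at n = 0.600.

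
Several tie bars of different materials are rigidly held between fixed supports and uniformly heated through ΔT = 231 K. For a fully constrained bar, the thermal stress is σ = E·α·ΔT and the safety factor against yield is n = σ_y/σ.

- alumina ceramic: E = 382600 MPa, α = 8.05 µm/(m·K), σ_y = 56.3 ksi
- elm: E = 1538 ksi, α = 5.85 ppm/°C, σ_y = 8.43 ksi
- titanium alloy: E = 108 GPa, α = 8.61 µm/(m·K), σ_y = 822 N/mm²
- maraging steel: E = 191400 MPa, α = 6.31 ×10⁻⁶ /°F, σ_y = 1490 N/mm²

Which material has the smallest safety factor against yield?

Per material, after unit conversion:
  alumina ceramic: E = 382.6, α = 8.05, σ_y = 388.2 → σ = 711 MPa, n = 0.546
  elm: E = 10.60, α = 5.85, σ_y = 58.12 → σ = 14.3 MPa, n = 4.06
  titanium alloy: E = 108.0, α = 8.61, σ_y = 822.0 → σ = 215 MPa, n = 3.83
  maraging steel: E = 191.4, α = 11.4, σ_y = 1490 → σ = 502 MPa, n = 2.97
Alumina ceramic has the lowest safety factor, n = 0.546.

alumina ceramic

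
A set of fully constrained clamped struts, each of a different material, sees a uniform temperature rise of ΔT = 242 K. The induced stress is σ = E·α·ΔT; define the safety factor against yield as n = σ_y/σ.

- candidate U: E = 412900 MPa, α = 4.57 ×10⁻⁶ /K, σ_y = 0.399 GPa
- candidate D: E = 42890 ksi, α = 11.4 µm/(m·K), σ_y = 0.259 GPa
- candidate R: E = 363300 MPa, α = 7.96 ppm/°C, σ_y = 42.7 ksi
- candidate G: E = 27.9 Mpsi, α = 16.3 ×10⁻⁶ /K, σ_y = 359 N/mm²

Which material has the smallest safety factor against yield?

candidate D

With everything in SI (GPa, ×10⁻⁶/K, MPa):
  candidate U: E = 412.9, α = 4.57, σ_y = 399.0 → σ = 457 MPa, n = 0.874
  candidate D: E = 295.7, α = 11.4, σ_y = 259.0 → σ = 816 MPa, n = 0.317
  candidate R: E = 363.3, α = 7.96, σ_y = 294.4 → σ = 700 MPa, n = 0.421
  candidate G: E = 192.4, α = 16.3, σ_y = 359.0 → σ = 759 MPa, n = 0.473
Candidate D has the lowest safety factor, n = 0.317.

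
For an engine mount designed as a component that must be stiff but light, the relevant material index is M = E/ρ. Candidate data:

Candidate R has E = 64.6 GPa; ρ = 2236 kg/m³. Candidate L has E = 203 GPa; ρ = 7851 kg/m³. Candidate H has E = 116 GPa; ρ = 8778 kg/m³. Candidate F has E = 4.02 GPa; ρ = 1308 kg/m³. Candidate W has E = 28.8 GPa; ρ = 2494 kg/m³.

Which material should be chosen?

Evaluate M for each candidate:
  candidate R: M = 28.9 MN·m/kg
  candidate L: M = 25.9 MN·m/kg
  candidate H: M = 13.2 MN·m/kg
  candidate W: M = 11.5 MN·m/kg
  candidate F: M = 3.07 MN·m/kg
Highest index: candidate R.

candidate R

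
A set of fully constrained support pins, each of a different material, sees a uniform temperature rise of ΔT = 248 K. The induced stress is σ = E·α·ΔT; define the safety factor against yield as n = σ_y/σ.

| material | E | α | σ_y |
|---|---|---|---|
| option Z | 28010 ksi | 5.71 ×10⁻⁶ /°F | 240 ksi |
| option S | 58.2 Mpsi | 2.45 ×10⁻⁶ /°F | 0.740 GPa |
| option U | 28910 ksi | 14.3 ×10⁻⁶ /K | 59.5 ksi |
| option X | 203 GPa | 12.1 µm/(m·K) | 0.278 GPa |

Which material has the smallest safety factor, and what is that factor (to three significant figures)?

Converting E to GPa, α to ×10⁻⁶/K, σ_y to MPa, then σ and n for each:
  option Z: E = 193.1, α = 10.3, σ_y = 1655 → σ = 492 MPa, n = 3.36
  option S: E = 401.3, α = 4.41, σ_y = 740.0 → σ = 439 MPa, n = 1.69
  option U: E = 199.3, α = 14.3, σ_y = 410.2 → σ = 707 MPa, n = 0.580
  option X: E = 203.0, α = 12.1, σ_y = 278.0 → σ = 609 MPa, n = 0.456
Smallest n: option X with n = 0.456.

option X, n = 0.456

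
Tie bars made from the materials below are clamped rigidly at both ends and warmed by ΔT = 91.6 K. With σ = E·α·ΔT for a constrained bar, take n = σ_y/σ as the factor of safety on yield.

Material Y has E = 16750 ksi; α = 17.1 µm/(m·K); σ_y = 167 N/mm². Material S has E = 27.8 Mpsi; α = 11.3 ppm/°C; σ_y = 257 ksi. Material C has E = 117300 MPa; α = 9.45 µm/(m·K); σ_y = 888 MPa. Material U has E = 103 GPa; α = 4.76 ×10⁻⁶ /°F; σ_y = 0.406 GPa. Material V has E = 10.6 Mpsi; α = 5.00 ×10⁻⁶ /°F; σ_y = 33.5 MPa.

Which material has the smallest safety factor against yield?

material V

Converting E to GPa, α to ×10⁻⁶/K, σ_y to MPa, then σ and n for each:
  material Y: E = 115.5, α = 17.1, σ_y = 167.0 → σ = 181 MPa, n = 0.923
  material S: E = 191.7, α = 11.3, σ_y = 1772 → σ = 198 MPa, n = 8.93
  material C: E = 117.3, α = 9.45, σ_y = 888.0 → σ = 102 MPa, n = 8.75
  material U: E = 103.0, α = 8.57, σ_y = 406.0 → σ = 80.8 MPa, n = 5.02
  material V: E = 73.08, α = 9.00, σ_y = 33.50 → σ = 60.3 MPa, n = 0.556
The minimum is material V at n = 0.556.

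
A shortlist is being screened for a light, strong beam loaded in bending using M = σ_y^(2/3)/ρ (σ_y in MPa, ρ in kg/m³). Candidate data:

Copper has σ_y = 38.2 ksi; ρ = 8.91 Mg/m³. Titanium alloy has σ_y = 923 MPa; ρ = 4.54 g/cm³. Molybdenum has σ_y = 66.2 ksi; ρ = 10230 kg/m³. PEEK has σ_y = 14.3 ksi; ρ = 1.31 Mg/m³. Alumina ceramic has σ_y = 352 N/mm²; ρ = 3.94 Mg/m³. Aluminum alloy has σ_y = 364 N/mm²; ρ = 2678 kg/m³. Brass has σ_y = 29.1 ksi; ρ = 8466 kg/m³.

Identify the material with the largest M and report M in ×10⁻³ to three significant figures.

titanium alloy, M = 20.9×10⁻³

Convert each candidate to consistent units, then evaluate M:
  copper: σ_y = 263.4 MPa, ρ = 8910 kg/m³
  titanium alloy: σ_y = 923.0 MPa, ρ = 4540 kg/m³
  molybdenum: σ_y = 456.4 MPa, ρ = 10230 kg/m³
  PEEK: σ_y = 98.60 MPa, ρ = 1310 kg/m³
  alumina ceramic: σ_y = 352.0 MPa, ρ = 3940 kg/m³
  aluminum alloy: σ_y = 364.0 MPa, ρ = 2678 kg/m³
  brass: σ_y = 200.6 MPa, ρ = 8466 kg/m³
  titanium alloy: M = 20.9×10⁻³
  aluminum alloy: M = 19.0×10⁻³
  PEEK: M = 16.3×10⁻³
  alumina ceramic: M = 12.7×10⁻³
  molybdenum: M = 5.79×10⁻³
  copper: M = 4.61×10⁻³
  brass: M = 4.05×10⁻³
Titanium alloy ranks first.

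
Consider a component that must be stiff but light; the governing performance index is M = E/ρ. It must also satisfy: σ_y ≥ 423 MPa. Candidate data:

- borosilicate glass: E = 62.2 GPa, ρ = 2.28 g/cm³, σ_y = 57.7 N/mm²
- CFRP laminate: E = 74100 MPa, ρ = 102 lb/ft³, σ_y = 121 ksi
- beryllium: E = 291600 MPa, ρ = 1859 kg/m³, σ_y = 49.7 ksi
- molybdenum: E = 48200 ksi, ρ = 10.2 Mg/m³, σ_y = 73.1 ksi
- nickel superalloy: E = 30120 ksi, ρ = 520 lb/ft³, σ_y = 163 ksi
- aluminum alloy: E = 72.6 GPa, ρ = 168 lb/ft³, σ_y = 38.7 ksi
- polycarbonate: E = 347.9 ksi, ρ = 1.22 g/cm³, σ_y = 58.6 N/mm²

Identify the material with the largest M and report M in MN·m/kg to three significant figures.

CFRP laminate, M = 45.4 MN·m/kg

Screen on constraints: σ_y ≥ 423 MPa. Survivors: CFRP laminate, molybdenum, nickel superalloy.
Normalizing units and computing the index:
  CFRP laminate: E = 74.10 GPa, ρ = 1634 kg/m³
  molybdenum: E = 332.3 GPa, ρ = 10200 kg/m³
  nickel superalloy: E = 207.7 GPa, ρ = 8330 kg/m³
  CFRP laminate: M = 45.4 MN·m/kg
  molybdenum: M = 32.6 MN·m/kg
  nickel superalloy: M = 24.9 MN·m/kg
The maximum is for CFRP laminate.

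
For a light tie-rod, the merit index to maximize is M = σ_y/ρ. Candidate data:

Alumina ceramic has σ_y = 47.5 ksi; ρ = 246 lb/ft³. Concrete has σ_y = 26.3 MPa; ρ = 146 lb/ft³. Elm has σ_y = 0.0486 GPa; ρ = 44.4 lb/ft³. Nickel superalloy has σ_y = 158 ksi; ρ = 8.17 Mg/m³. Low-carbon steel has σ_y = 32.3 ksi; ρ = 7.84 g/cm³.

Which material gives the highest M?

In SI units:
  alumina ceramic: σ_y = 327.5 MPa, ρ = 3941 kg/m³
  concrete: σ_y = 26.30 MPa, ρ = 2339 kg/m³
  elm: σ_y = 48.60 MPa, ρ = 711.2 kg/m³
  nickel superalloy: σ_y = 1089 MPa, ρ = 8170 kg/m³
  low-carbon steel: σ_y = 222.7 MPa, ρ = 7840 kg/m³
  nickel superalloy: M = 133 kN·m/kg
  alumina ceramic: M = 83.1 kN·m/kg
  elm: M = 68.3 kN·m/kg
  low-carbon steel: M = 28.4 kN·m/kg
  concrete: M = 11.2 kN·m/kg
Nickel superalloy ranks first.

nickel superalloy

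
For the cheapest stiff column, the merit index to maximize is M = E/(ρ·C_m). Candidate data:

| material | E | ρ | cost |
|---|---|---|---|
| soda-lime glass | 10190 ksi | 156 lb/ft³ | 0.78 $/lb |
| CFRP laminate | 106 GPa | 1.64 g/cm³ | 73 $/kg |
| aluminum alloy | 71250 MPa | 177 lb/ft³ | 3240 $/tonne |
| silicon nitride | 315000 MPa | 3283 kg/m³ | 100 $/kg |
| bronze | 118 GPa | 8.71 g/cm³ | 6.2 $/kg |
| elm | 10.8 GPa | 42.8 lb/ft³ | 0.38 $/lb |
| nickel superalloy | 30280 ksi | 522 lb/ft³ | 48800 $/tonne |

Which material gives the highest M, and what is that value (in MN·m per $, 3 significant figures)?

Convert each candidate to consistent units, then evaluate M:
  soda-lime glass: E = 70.26 GPa, ρ = 2499 kg/m³, cost = 1.720 $/kg
  CFRP laminate: E = 106.0 GPa, ρ = 1640 kg/m³, cost = 73.00 $/kg
  aluminum alloy: E = 71.25 GPa, ρ = 2835 kg/m³, cost = 3.240 $/kg
  silicon nitride: E = 315.0 GPa, ρ = 3283 kg/m³, cost = 100.0 $/kg
  bronze: E = 118.0 GPa, ρ = 8710 kg/m³, cost = 6.200 $/kg
  elm: E = 10.80 GPa, ρ = 685.6 kg/m³, cost = 0.8377 $/kg
  nickel superalloy: E = 208.8 GPa, ρ = 8362 kg/m³, cost = 48.80 $/kg
  elm: M = 18.8 MN·m per $
  soda-lime glass: M = 16.4 MN·m per $
  aluminum alloy: M = 7.76 MN·m per $
  bronze: M = 2.19 MN·m per $
  silicon nitride: M = 0.959 MN·m per $
  CFRP laminate: M = 0.885 MN·m per $
  nickel superalloy: M = 0.512 MN·m per $
Highest index: elm.

elm, M = 18.8 MN·m per $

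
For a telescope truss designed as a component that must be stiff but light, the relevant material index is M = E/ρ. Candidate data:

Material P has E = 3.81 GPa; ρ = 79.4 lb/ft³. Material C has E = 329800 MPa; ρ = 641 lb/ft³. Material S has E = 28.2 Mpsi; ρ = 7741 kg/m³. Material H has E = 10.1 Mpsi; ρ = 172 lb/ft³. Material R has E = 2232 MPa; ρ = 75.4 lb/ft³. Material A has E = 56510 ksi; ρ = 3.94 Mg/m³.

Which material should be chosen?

Normalizing units and computing the index:
  material P: E = 3.810 GPa, ρ = 1272 kg/m³
  material C: E = 329.8 GPa, ρ = 10270 kg/m³
  material S: E = 194.4 GPa, ρ = 7741 kg/m³
  material H: E = 69.64 GPa, ρ = 2755 kg/m³
  material R: E = 2.232 GPa, ρ = 1208 kg/m³
  material A: E = 389.6 GPa, ρ = 3940 kg/m³
  material A: M = 98.9 MN·m/kg
  material C: M = 32.1 MN·m/kg
  material H: M = 25.3 MN·m/kg
  material S: M = 25.1 MN·m/kg
  material P: M = 3.00 MN·m/kg
  material R: M = 1.85 MN·m/kg
The maximum is for material A.

material A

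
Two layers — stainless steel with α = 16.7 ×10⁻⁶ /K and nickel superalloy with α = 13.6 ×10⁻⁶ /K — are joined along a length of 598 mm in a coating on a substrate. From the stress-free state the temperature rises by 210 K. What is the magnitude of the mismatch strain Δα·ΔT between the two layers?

6.51×10⁻⁴

Δα = |16.7 − 13.6|×10⁻⁶/K = 3.10×10⁻⁶/K.
Mismatch strain = Δα·ΔT = 3.10×10⁻⁶ × 210.0 = 6.51×10⁻⁴.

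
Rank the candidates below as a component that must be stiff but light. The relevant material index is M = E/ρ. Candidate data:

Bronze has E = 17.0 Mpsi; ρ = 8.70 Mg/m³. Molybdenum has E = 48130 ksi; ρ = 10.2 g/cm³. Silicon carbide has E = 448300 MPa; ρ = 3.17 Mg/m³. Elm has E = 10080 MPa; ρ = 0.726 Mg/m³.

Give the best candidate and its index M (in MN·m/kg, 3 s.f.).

silicon carbide, M = 141 MN·m/kg

Normalizing units and computing the index:
  bronze: E = 117.2 GPa, ρ = 8700 kg/m³
  molybdenum: E = 331.8 GPa, ρ = 10200 kg/m³
  silicon carbide: E = 448.3 GPa, ρ = 3170 kg/m³
  elm: E = 10.08 GPa, ρ = 726.0 kg/m³
  silicon carbide: M = 141 MN·m/kg
  molybdenum: M = 32.5 MN·m/kg
  elm: M = 13.9 MN·m/kg
  bronze: M = 13.5 MN·m/kg
Silicon carbide has the largest M.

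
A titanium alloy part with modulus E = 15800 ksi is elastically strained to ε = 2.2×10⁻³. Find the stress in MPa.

E = 15800 ksi = 108.9 GPa.
σ = E·ε = 108900 MPa × 2.2×10⁻³ = 240 MPa.

240 MPa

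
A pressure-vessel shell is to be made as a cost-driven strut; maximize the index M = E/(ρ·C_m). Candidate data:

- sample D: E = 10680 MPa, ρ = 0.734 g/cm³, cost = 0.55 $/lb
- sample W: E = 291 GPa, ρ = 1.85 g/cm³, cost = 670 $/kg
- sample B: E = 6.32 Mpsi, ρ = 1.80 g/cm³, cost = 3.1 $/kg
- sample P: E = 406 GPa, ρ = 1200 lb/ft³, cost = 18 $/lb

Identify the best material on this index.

sample D

In SI units:
  sample D: E = 10.68 GPa, ρ = 734.0 kg/m³, cost = 1.213 $/kg
  sample W: E = 291.0 GPa, ρ = 1850 kg/m³, cost = 670.0 $/kg
  sample B: E = 43.57 GPa, ρ = 1800 kg/m³, cost = 3.100 $/kg
  sample P: E = 406.0 GPa, ρ = 19220 kg/m³, cost = 39.68 $/kg
  sample D: M = 12.0 MN·m per $
  sample B: M = 7.81 MN·m per $
  sample P: M = 0.532 MN·m per $
  sample W: M = 0.235 MN·m per $
Highest index: sample D.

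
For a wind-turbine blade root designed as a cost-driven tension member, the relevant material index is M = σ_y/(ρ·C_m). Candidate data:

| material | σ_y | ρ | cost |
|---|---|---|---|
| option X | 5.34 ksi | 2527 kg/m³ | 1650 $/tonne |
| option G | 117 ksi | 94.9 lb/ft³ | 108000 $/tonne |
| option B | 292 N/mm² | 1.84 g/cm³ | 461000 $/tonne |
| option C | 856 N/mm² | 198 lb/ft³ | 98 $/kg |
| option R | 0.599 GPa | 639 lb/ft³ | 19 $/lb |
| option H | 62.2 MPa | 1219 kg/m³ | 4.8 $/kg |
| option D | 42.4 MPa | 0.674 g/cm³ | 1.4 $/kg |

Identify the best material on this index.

option D

Convert each candidate to consistent units, then evaluate M:
  option X: σ_y = 36.82 MPa, ρ = 2527 kg/m³, cost = 1.650 $/kg
  option G: σ_y = 806.7 MPa, ρ = 1520 kg/m³, cost = 108.0 $/kg
  option B: σ_y = 292.0 MPa, ρ = 1840 kg/m³, cost = 461.0 $/kg
  option C: σ_y = 856.0 MPa, ρ = 3172 kg/m³, cost = 98.00 $/kg
  option R: σ_y = 599.0 MPa, ρ = 10240 kg/m³, cost = 41.89 $/kg
  option H: σ_y = 62.20 MPa, ρ = 1219 kg/m³, cost = 4.800 $/kg
  option D: σ_y = 42.40 MPa, ρ = 674.0 kg/m³, cost = 1.400 $/kg
  option D: M = 44.9 kN·m per $
  option H: M = 10.6 kN·m per $
  option X: M = 8.83 kN·m per $
  option G: M = 4.91 kN·m per $
  option C: M = 2.75 kN·m per $
  option R: M = 1.40 kN·m per $
  option B: M = 0.344 kN·m per $
Option D has the largest M.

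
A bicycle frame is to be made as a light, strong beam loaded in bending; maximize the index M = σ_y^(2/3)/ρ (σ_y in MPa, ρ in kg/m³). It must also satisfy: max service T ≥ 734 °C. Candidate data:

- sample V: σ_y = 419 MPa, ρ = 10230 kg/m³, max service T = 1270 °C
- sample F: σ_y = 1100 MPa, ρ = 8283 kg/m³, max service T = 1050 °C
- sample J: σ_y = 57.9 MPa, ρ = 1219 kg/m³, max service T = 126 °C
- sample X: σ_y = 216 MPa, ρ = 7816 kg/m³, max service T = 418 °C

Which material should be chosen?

sample F

Screen on constraints: max service T ≥ 734 °C. Survivors: sample V, sample F.
Evaluate M for each candidate:
  sample F: M = 12.9×10⁻³
  sample V: M = 5.47×10⁻³
Highest index: sample F.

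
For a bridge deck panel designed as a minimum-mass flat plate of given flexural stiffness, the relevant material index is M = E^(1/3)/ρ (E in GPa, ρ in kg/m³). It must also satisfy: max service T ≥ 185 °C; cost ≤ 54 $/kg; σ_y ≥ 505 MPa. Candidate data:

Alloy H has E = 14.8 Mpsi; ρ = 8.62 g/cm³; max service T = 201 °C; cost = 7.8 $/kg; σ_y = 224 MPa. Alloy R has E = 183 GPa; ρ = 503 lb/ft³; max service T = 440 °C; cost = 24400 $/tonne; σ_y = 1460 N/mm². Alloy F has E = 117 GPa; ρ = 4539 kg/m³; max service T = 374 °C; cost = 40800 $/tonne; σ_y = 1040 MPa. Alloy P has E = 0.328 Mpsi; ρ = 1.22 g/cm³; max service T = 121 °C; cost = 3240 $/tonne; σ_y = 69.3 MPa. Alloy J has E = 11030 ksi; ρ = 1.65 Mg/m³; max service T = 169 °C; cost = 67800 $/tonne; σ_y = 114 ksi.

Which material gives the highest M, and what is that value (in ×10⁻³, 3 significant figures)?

alloy F, M = 1.08×10⁻³

Screen on constraints: max service T ≥ 185 °C; cost ≤ 54 $/kg; σ_y ≥ 505 MPa. Survivors: alloy R, alloy F.
Convert each candidate to consistent units, then evaluate M:
  alloy R: E = 183.0 GPa, ρ = 8057 kg/m³
  alloy F: E = 117.0 GPa, ρ = 4539 kg/m³
  alloy F: M = 1.08×10⁻³
  alloy R: M = 0.705×10⁻³
The maximum is for alloy F.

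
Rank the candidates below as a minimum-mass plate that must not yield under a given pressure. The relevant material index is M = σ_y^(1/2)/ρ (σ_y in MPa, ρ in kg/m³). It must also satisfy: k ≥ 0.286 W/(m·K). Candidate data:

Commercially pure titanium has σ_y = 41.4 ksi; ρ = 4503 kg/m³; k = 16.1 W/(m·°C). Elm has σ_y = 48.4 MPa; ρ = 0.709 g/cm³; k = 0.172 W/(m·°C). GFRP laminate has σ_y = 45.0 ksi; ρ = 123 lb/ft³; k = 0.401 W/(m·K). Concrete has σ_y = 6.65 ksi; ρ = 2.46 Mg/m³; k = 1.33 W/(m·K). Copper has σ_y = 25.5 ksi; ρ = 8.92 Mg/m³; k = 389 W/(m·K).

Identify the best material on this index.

GFRP laminate

Screen on constraints: k ≥ 0.286 W/(m·K). Survivors: commercially pure titanium, GFRP laminate, concrete, copper.
Convert each candidate to consistent units, then evaluate M:
  commercially pure titanium: σ_y = 285.4 MPa, ρ = 4503 kg/m³
  GFRP laminate: σ_y = 310.3 MPa, ρ = 1970 kg/m³
  concrete: σ_y = 45.85 MPa, ρ = 2460 kg/m³
  copper: σ_y = 175.8 MPa, ρ = 8920 kg/m³
  GFRP laminate: M = 8.94×10⁻³
  commercially pure titanium: M = 3.75×10⁻³
  concrete: M = 2.75×10⁻³
  copper: M = 1.49×10⁻³
GFRP laminate ranks first.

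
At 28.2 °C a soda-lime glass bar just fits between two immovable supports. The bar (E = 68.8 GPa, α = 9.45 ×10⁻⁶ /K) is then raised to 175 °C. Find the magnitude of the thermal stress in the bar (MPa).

ΔT = 146.8 K. Constrained thermal stress σ = E·α·ΔT = 68.80×10³ MPa × 9.45×10⁻⁶ × 146.8 = 95.4 MPa (compressive).

95.4 MPa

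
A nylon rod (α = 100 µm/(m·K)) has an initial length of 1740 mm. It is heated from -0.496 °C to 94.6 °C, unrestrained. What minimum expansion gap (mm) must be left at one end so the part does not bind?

16.5 mm

ΔT = 94.6 − (-0.496) = 95.10 K.
ΔL = α·L₀·ΔT = 100×10⁻⁶ × 1740 mm × 95.10 K = 16.5 mm.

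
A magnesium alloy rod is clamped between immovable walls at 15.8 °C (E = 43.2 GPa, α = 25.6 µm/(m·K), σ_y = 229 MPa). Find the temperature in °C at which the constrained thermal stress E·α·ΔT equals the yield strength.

223 °C

E·α·ΔT = 229.0 MPa ⇒ ΔT = 229.0 / (43.20×10³ × 25.6×10⁻⁶) = 207.1 K.
T = 15.8 + 207.1 = 222.9 °C.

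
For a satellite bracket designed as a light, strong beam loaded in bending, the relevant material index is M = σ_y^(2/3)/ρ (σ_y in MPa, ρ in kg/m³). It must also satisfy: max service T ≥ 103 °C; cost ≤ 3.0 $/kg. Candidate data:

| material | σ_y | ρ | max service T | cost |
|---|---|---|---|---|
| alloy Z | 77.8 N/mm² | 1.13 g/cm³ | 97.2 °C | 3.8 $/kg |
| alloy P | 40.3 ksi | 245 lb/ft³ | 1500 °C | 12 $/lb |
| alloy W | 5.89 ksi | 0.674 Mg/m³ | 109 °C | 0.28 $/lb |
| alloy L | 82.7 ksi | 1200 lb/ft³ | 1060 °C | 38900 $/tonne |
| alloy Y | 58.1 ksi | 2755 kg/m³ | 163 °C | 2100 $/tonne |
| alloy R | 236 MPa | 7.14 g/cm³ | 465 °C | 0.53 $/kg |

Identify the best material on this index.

alloy Y

Screen on constraints: max service T ≥ 103 °C; cost ≤ 3.0 $/kg. Survivors: alloy W, alloy Y, alloy R.
Putting every candidate on a common basis:
  alloy W: σ_y = 40.61 MPa, ρ = 674.0 kg/m³
  alloy Y: σ_y = 400.6 MPa, ρ = 2755 kg/m³
  alloy R: σ_y = 236.0 MPa, ρ = 7140 kg/m³
  alloy Y: M = 19.7×10⁻³
  alloy W: M = 17.5×10⁻³
  alloy R: M = 5.35×10⁻³
Alloy Y has the largest M.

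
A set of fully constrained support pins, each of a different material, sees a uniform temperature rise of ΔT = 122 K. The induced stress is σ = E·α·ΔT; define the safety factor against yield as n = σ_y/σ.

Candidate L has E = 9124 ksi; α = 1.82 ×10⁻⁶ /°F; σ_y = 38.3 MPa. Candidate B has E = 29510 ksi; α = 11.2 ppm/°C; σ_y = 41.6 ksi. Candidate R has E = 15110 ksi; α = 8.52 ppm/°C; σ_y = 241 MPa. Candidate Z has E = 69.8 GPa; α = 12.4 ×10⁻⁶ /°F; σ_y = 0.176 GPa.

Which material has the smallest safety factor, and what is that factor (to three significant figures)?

candidate Z, n = 0.926

Converting E to GPa, α to ×10⁻⁶/K, σ_y to MPa, then σ and n for each:
  candidate L: E = 62.91, α = 3.28, σ_y = 38.30 → σ = 25.1 MPa, n = 1.52
  candidate B: E = 203.5, α = 11.2, σ_y = 286.8 → σ = 278 MPa, n = 1.03
  candidate R: E = 104.2, α = 8.52, σ_y = 241.0 → σ = 108 MPa, n = 2.23
  candidate Z: E = 69.80, α = 22.3, σ_y = 176.0 → σ = 190 MPa, n = 0.926
The minimum is candidate Z at n = 0.926.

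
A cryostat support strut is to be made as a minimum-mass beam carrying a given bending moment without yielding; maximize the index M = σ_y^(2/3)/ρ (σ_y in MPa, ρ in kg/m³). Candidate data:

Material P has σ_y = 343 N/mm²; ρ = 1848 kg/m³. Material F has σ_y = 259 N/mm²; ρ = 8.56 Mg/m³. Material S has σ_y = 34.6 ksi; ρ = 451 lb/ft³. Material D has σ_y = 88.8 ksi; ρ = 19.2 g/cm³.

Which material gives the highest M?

material P

Convert each candidate to consistent units, then evaluate M:
  material P: σ_y = 343.0 MPa, ρ = 1848 kg/m³
  material F: σ_y = 259.0 MPa, ρ = 8560 kg/m³
  material S: σ_y = 238.6 MPa, ρ = 7224 kg/m³
  material D: σ_y = 612.3 MPa, ρ = 19200 kg/m³
  material P: M = 26.5×10⁻³
  material S: M = 5.32×10⁻³
  material F: M = 4.75×10⁻³
  material D: M = 3.76×10⁻³
Material P ranks first.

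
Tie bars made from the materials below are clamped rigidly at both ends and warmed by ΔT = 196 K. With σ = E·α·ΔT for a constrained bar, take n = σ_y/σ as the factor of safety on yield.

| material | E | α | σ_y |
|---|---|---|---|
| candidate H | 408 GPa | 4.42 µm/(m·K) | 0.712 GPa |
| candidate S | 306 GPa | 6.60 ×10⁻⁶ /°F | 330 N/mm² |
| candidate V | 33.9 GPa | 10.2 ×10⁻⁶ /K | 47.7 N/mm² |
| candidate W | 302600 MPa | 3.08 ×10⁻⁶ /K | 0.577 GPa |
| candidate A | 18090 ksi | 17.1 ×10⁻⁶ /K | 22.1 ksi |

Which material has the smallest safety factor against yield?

With everything in SI (GPa, ×10⁻⁶/K, MPa):
  candidate H: E = 408.0, α = 4.42, σ_y = 712.0 → σ = 353 MPa, n = 2.01
  candidate S: E = 306.0, α = 11.9, σ_y = 330.0 → σ = 713 MPa, n = 0.463
  candidate V: E = 33.90, α = 10.2, σ_y = 47.70 → σ = 67.8 MPa, n = 0.704
  candidate W: E = 302.6, α = 3.08, σ_y = 577.0 → σ = 183 MPa, n = 3.16
  candidate A: E = 124.7, α = 17.1, σ_y = 152.4 → σ = 418 MPa, n = 0.365
Smallest n: candidate A with n = 0.365.

candidate A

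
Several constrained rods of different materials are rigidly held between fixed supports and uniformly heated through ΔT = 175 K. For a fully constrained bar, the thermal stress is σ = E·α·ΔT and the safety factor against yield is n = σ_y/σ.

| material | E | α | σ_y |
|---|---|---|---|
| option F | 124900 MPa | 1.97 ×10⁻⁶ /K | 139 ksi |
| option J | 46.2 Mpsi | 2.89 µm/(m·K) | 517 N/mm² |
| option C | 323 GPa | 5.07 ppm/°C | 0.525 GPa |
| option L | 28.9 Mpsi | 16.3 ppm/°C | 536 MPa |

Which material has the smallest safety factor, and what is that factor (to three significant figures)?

option L, n = 0.943

In consistent units (E in GPa, α in ×10⁻⁶/K, σ_y in MPa):
  option F: E = 124.9, α = 1.97, σ_y = 958.4 → σ = 43.1 MPa, n = 22.3
  option J: E = 318.5, α = 2.89, σ_y = 517.0 → σ = 161 MPa, n = 3.21
  option C: E = 323.0, α = 5.07, σ_y = 525.0 → σ = 287 MPa, n = 1.83
  option L: E = 199.3, α = 16.3, σ_y = 536.0 → σ = 568 MPa, n = 0.943
The minimum is option L at n = 0.943.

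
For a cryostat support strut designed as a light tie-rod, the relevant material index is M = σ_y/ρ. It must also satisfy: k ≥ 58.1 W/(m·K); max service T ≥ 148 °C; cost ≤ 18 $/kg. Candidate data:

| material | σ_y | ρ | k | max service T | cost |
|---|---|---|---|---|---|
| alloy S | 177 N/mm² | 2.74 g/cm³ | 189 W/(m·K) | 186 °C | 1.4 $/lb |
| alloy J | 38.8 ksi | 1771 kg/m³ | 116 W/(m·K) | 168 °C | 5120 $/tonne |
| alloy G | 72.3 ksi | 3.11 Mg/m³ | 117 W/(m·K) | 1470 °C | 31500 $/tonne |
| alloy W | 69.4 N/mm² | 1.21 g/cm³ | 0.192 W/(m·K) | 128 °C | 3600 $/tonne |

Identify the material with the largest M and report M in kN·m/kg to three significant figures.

alloy J, M = 151 kN·m/kg

Screen on constraints: k ≥ 58.1 W/(m·K); max service T ≥ 148 °C; cost ≤ 18 $/kg. Survivors: alloy S, alloy J.
Normalizing units and computing the index:
  alloy S: σ_y = 177.0 MPa, ρ = 2740 kg/m³
  alloy J: σ_y = 267.5 MPa, ρ = 1771 kg/m³
  alloy J: M = 151 kN·m/kg
  alloy S: M = 64.6 kN·m/kg
Alloy J has the largest M.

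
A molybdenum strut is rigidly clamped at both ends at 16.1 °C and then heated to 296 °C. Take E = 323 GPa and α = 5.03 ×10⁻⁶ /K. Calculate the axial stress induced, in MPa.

ΔT = 279.9 K. Constrained thermal stress σ = E·α·ΔT = 323.0×10³ MPa × 5.03×10⁻⁶ × 279.9 = 455 MPa (compressive).

455 MPa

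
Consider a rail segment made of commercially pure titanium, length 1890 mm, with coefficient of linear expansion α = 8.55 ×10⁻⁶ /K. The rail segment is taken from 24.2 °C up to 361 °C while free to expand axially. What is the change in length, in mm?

ΔT = 361 − 24.2 = 336.8 K.
ΔL = α·L₀·ΔT = 8.55×10⁻⁶ × 1890 mm × 336.8 K = 5.44 mm.

5.44 mm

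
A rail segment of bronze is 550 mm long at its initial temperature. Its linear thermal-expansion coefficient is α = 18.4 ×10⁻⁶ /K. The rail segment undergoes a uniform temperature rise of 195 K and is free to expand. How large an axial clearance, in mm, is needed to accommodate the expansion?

1.97 mm

ΔL = α·L₀·ΔT = 18.4×10⁻⁶ × 550 mm × 195.0 K = 1.97 mm.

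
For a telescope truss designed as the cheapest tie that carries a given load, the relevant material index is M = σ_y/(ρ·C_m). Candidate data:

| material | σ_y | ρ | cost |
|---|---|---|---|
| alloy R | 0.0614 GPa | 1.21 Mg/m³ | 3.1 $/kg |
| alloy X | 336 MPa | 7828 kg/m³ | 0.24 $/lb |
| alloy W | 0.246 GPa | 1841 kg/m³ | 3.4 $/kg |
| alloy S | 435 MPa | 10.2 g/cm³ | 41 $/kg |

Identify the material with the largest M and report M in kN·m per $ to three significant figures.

alloy X, M = 81.1 kN·m per $

Normalizing units and computing the index:
  alloy R: σ_y = 61.40 MPa, ρ = 1210 kg/m³, cost = 3.100 $/kg
  alloy X: σ_y = 336.0 MPa, ρ = 7828 kg/m³, cost = 0.5291 $/kg
  alloy W: σ_y = 246.0 MPa, ρ = 1841 kg/m³, cost = 3.400 $/kg
  alloy S: σ_y = 435.0 MPa, ρ = 10200 kg/m³, cost = 41.00 $/kg
  alloy X: M = 81.1 kN·m per $
  alloy W: M = 39.3 kN·m per $
  alloy R: M = 16.4 kN·m per $
  alloy S: M = 1.04 kN·m per $
Highest index: alloy X.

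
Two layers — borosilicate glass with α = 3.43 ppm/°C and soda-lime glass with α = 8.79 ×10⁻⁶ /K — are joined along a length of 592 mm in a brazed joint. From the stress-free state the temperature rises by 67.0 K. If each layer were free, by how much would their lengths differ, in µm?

Δα = |3.43 − 8.79|×10⁻⁶/K = 5.36×10⁻⁶/K.
ΔL_mismatch = Δα·L·ΔT = 5.36×10⁻⁶ × 592.0 mm × 67.0 K = 213 µm.

213 µm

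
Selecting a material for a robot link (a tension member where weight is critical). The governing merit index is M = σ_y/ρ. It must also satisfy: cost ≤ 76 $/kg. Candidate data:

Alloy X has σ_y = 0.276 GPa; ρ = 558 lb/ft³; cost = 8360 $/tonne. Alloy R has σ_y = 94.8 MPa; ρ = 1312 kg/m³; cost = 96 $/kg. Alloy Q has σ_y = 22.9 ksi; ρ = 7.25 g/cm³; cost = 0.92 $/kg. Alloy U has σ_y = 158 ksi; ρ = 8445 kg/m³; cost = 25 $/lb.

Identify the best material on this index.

Screen on constraints: cost ≤ 76 $/kg. Survivors: alloy X, alloy Q, alloy U.
Putting every candidate on a common basis:
  alloy X: σ_y = 276.0 MPa, ρ = 8938 kg/m³
  alloy Q: σ_y = 157.9 MPa, ρ = 7250 kg/m³
  alloy U: σ_y = 1089 MPa, ρ = 8445 kg/m³
  alloy U: M = 129 kN·m/kg
  alloy X: M = 30.9 kN·m/kg
  alloy Q: M = 21.8 kN·m/kg
Highest index: alloy U.

alloy U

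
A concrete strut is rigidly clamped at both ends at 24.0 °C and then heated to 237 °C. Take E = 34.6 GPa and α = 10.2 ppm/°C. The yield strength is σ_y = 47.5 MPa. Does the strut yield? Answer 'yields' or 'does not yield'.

yields

ΔT = 213.0 K. Constrained thermal stress σ = E·α·ΔT = 34.60×10³ MPa × 10.2×10⁻⁶ × 213.0 = 75.2 MPa (compressive).
Compare to σ_y = 47.5 MPa: σ ≥ σ_y, so it yields.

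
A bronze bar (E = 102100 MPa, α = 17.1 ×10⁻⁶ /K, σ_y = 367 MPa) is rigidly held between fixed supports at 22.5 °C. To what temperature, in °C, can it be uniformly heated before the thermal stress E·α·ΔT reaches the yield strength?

233 °C

E = 102100 MPa = 102.1 GPa.
E·α·ΔT = 367.0 MPa ⇒ ΔT = 367.0 / (102.1×10³ × 17.1×10⁻⁶) = 210.2 K.
T = 22.5 + 210.2 = 232.7 °C.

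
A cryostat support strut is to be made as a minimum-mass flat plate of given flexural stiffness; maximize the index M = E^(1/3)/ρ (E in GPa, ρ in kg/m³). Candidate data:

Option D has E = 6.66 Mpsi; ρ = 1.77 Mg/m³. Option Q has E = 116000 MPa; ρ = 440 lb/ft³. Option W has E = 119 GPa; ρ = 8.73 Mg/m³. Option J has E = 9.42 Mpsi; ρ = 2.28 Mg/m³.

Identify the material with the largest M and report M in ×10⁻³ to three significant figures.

option D, M = 2.02×10⁻³

After converting to SI:
  option D: E = 45.92 GPa, ρ = 1770 kg/m³
  option Q: E = 116.0 GPa, ρ = 7048 kg/m³
  option W: E = 119.0 GPa, ρ = 8730 kg/m³
  option J: E = 64.95 GPa, ρ = 2280 kg/m³
  option D: M = 2.02×10⁻³
  option J: M = 1.76×10⁻³
  option Q: M = 0.692×10⁻³
  option W: M = 0.563×10⁻³
Highest index: option D.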